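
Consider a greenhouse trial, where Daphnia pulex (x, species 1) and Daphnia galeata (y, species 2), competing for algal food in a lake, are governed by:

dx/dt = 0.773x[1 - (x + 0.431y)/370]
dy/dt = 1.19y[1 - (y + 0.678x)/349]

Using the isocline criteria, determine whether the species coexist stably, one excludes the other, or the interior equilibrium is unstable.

stable coexistence

Compare the nullcline intercepts: K1/α12 = 370/0.431 = 858 > K2 = 349; K2/α21 = 349/0.678 = 515 > K1 = 370.
Since both inequalities hold, each species can invade when rare, so the interior equilibrium is stable.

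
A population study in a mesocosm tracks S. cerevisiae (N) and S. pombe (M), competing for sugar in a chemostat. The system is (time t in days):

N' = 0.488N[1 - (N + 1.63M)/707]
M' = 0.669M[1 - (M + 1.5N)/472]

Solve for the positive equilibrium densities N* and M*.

N* ≈ 43.2, M* ≈ 407

Setting both brackets to zero gives the nullclines N + 1.63M = 707 and 1.5N + M = 472.
Substituting M = 472 - 1.5N into the first: N(1 - 1.63·1.5) = 707 - 1.63·472.
So N* = -62.4/-1.44 = 43.2, and then M* = 472 - 1.5·43.2 = 407.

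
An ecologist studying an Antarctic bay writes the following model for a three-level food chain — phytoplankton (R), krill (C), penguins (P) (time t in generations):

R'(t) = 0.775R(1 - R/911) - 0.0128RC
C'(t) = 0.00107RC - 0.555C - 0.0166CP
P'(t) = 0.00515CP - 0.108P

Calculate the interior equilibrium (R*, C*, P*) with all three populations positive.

R* ≈ 595, C* ≈ 21, P* ≈ 4.95

From dP/dt = 0: 0.00515C* = 0.108, so C* = 21.
From dR/dt = 0: 0.775(1 - R*/911) = 0.0128·21, giving R* = 911·(1 - 0.346) = 595.
From dC/dt = 0: 0.00107·595 - 0.555 = 0.0166P*, so P* = 0.0822/0.0166 = 4.95.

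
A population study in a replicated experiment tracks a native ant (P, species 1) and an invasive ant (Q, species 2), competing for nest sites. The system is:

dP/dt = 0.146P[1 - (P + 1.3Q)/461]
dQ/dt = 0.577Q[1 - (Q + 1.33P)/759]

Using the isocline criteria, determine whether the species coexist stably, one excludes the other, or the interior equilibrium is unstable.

Compare the nullcline intercepts: K1/α12 = 461/1.3 = 355 < K2 = 759; K2/α21 = 759/1.33 = 571 > K1 = 461.
Since the inequalities point opposite ways, species 2 can invade but species 1 cannot.

species 2 excludes species 1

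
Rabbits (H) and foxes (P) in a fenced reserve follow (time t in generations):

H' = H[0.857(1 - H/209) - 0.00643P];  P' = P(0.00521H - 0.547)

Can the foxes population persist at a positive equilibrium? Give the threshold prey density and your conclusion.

The predator equation gives dP/dt > 0 only when H > 0.547/0.00521 = 105.
Without the predator, H → K = 209. Since 209 > 105, the predator can invade and persist.

Threshold H = 105; K > 105, so yes, the predator persists.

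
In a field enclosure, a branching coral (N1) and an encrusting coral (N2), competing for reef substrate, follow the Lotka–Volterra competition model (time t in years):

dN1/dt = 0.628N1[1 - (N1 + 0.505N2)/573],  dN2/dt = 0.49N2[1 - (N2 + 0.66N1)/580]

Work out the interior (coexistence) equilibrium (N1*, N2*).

N1* ≈ 420, N2* ≈ 303

Setting both brackets to zero gives the nullclines N1 + 0.505N2 = 573 and 0.66N1 + N2 = 580.
Substituting N2 = 580 - 0.66N1 into the first: N1(1 - 0.505·0.66) = 573 - 0.505·580.
So N1* = 280/0.667 = 420, and then N2* = 580 - 0.66·420 = 303.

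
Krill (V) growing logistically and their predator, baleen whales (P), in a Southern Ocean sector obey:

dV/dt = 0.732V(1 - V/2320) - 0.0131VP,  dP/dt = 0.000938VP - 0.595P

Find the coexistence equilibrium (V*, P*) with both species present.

V* ≈ 634, P* ≈ 40.6

From dP/dt = 0 with P > 0: 0.000938V* = 0.595, so V* = 634.
Substitute into dV/dt = 0: 0.732(1 - 634/2320) = 0.0131P*.
The bracket is 0.727, giving P* = 0.532/0.0131 = 40.6.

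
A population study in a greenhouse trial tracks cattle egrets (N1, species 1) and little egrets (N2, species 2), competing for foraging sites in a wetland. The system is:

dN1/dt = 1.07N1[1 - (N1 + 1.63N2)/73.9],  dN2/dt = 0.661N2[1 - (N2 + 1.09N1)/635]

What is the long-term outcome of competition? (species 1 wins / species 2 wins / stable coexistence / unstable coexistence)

species 2 excludes species 1

Compare the nullcline intercepts: K1/α12 = 73.9/1.63 = 45.3 < K2 = 635; K2/α21 = 635/1.09 = 583 > K1 = 73.9.
Since the inequalities point opposite ways, species 2 can invade but species 1 cannot.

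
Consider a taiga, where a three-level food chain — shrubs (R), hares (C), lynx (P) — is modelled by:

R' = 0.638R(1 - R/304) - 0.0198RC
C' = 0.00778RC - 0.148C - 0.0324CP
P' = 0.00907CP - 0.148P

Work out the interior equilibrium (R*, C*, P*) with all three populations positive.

From dP/dt = 0: 0.00907C* = 0.148, so C* = 16.3.
From dR/dt = 0: 0.638(1 - R*/304) = 0.0198·16.3, giving R* = 304·(1 - 0.506) = 150.
From dC/dt = 0: 0.00778·150 - 0.148 = 0.0324P*, so P* = 1.02/0.0324 = 31.5.

R* ≈ 150, C* ≈ 16.3, P* ≈ 31.5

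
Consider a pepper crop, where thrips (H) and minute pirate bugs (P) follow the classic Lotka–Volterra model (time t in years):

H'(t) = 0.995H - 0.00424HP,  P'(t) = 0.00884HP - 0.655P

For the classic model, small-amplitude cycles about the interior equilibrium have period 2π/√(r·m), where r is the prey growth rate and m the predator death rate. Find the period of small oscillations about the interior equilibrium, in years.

T ≈ 7.78 years

Here r = 0.995 and m = 0.655, so r·m = 0.652.
ω = √0.652 = 0.807 per year, hence T = 2π/ω ≈ 7.78 years.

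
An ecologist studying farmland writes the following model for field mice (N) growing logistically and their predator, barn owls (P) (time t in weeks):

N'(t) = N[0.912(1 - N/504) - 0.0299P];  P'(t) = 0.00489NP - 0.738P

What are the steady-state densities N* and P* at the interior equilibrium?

N* ≈ 151, P* ≈ 21.4

From dP/dt = 0 with P > 0: 0.00489N* = 0.738, so N* = 151.
Substitute into dN/dt = 0: 0.912(1 - 151/504) = 0.0299P*.
The bracket is 0.701, giving P* = 0.639/0.0299 = 21.4.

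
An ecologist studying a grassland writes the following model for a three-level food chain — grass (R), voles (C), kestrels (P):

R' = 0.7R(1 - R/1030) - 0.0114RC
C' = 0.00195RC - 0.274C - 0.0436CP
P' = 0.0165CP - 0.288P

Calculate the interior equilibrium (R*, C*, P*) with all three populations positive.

R* ≈ 737, C* ≈ 17.5, P* ≈ 26.7

From dP/dt = 0: 0.0165C* = 0.288, so C* = 17.5.
From dR/dt = 0: 0.7(1 - R*/1030) = 0.0114·17.5, giving R* = 1030·(1 - 0.284) = 737.
From dC/dt = 0: 0.00195·737 - 0.274 = 0.0436P*, so P* = 1.16/0.0436 = 26.7.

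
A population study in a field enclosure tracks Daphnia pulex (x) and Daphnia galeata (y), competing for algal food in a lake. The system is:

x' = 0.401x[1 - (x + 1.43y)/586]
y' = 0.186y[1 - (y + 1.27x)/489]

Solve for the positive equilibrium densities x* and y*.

x* ≈ 139, y* ≈ 313

Setting both brackets to zero gives the nullclines x + 1.43y = 586 and 1.27x + y = 489.
Substituting y = 489 - 1.27x into the first: x(1 - 1.43·1.27) = 586 - 1.43·489.
So x* = -113/-0.816 = 139, and then y* = 489 - 1.27·139 = 313.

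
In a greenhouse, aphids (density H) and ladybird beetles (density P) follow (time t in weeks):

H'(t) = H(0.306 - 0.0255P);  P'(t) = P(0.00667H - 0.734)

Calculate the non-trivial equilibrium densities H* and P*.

H* ≈ 110, P* ≈ 12

Set dP/dt = 0 with P > 0: 0.00667H - 0.734 = 0, so H* = 0.734/0.00667 = 110.
Set dH/dt = 0 with H > 0: 0.306 - 0.0255P = 0, so P* = 0.306/0.0255 = 12.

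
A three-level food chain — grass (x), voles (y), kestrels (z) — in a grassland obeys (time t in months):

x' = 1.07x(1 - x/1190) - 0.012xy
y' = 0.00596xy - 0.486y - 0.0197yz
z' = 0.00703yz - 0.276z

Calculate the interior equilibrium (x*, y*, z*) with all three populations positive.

x* ≈ 666, y* ≈ 39.3, z* ≈ 177

From dz/dt = 0: 0.00703y* = 0.276, so y* = 39.3.
From dx/dt = 0: 1.07(1 - x*/1190) = 0.012·39.3, giving x* = 1190·(1 - 0.44) = 666.
From dy/dt = 0: 0.00596·666 - 0.486 = 0.0197z*, so z* = 3.48/0.0197 = 177.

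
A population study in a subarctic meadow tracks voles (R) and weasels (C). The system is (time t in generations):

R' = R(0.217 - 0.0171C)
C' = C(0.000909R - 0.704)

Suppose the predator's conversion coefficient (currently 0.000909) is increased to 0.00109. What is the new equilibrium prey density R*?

R* ≈ 646

At the interior fixed point, setting dC/dt = 0 with C > 0 fixes R* = (predator death rate)/(RC coefficient) — independent of the other coefficients.
With the change, R* = 0.704/0.00109 = 646; it falls from 774.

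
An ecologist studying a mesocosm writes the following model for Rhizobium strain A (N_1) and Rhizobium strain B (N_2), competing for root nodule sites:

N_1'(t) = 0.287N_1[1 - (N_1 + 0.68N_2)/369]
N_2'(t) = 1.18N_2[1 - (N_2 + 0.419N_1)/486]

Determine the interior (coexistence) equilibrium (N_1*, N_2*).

Setting both brackets to zero gives the nullclines N_1 + 0.68N_2 = 369 and 0.419N_1 + N_2 = 486.
Substituting N_2 = 486 - 0.419N_1 into the first: N_1(1 - 0.68·0.419) = 369 - 0.68·486.
So N_1* = 38.5/0.715 = 53.9, and then N_2* = 486 - 0.419·53.9 = 463.

N_1* ≈ 53.9, N_2* ≈ 463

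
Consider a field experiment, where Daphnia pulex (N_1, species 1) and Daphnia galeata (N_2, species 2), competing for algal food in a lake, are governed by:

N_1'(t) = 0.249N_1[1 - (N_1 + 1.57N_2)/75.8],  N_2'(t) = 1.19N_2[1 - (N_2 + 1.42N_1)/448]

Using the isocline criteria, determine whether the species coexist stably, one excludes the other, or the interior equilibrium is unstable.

Compare the nullcline intercepts: K1/α12 = 75.8/1.57 = 48.3 < K2 = 448; K2/α21 = 448/1.42 = 315 > K1 = 75.8.
Since the inequalities point opposite ways, species 2 can invade but species 1 cannot.

species 2 excludes species 1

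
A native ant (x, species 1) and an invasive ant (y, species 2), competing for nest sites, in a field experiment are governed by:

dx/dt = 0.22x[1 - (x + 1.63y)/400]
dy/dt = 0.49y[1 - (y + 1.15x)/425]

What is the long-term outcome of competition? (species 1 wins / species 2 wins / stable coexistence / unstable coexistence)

Compare the nullcline intercepts: K1/α12 = 400/1.63 = 245 < K2 = 425; K2/α21 = 425/1.15 = 370 < K1 = 400.
Since both are reversed, neither can invade when rare; the interior point is a saddle.

unstable coexistence (outcome depends on initial conditions)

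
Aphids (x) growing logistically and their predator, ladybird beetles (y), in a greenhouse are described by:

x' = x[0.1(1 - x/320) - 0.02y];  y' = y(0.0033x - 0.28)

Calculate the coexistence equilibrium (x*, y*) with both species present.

From dy/dt = 0 with y > 0: 0.0033x* = 0.28, so x* = 84.8.
Substitute into dx/dt = 0: 0.1(1 - 84.8/320) = 0.02y*.
The bracket is 0.735, giving y* = 0.0735/0.02 = 3.67.

x* ≈ 84.8, y* ≈ 3.67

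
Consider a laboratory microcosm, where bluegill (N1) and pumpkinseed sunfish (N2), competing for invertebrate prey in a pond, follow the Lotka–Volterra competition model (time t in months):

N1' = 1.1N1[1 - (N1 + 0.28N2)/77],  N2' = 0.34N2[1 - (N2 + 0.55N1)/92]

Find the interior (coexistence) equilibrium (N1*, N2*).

N1* ≈ 60.6, N2* ≈ 58.7

Setting both brackets to zero gives the nullclines N1 + 0.28N2 = 77 and 0.55N1 + N2 = 92.
Substituting N2 = 92 - 0.55N1 into the first: N1(1 - 0.28·0.55) = 77 - 0.28·92.
So N1* = 51.2/0.846 = 60.6, and then N2* = 92 - 0.55·60.6 = 58.7.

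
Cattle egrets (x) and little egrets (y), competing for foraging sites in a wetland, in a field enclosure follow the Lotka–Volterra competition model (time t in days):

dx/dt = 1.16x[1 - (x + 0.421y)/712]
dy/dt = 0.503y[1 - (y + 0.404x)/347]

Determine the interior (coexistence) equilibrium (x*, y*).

x* ≈ 682, y* ≈ 71.5

Setting both brackets to zero gives the nullclines x + 0.421y = 712 and 0.404x + y = 347.
Substituting y = 347 - 0.404x into the first: x(1 - 0.421·0.404) = 712 - 0.421·347.
So x* = 566/0.83 = 682, and then y* = 347 - 0.404·682 = 71.5.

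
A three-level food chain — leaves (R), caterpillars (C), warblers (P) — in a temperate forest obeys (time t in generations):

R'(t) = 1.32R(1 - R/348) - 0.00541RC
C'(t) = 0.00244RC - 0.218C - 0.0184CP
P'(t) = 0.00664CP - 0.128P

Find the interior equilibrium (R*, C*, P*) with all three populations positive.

R* ≈ 321, C* ≈ 19.3, P* ≈ 30.7

From dP/dt = 0: 0.00664C* = 0.128, so C* = 19.3.
From dR/dt = 0: 1.32(1 - R*/348) = 0.00541·19.3, giving R* = 348·(1 - 0.079) = 321.
From dC/dt = 0: 0.00244·321 - 0.218 = 0.0184P*, so P* = 0.564/0.0184 = 30.7.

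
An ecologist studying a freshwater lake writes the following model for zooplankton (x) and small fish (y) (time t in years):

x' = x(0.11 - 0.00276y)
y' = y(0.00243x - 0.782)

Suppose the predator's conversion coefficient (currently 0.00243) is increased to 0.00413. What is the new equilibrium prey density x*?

At the interior fixed point, setting dy/dt = 0 with y > 0 fixes x* = (predator death rate)/(xy coefficient) — independent of the other coefficients.
With the change, x* = 0.782/0.00413 = 189; it falls from 322.

x* ≈ 189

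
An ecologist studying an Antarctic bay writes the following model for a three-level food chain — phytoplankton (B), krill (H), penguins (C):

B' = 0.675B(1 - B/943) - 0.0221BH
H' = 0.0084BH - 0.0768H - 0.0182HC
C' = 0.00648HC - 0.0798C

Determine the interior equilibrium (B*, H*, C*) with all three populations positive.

From dC/dt = 0: 0.00648H* = 0.0798, so H* = 12.3.
From dB/dt = 0: 0.675(1 - B*/943) = 0.0221·12.3, giving B* = 943·(1 - 0.403) = 563.
From dH/dt = 0: 0.0084·563 - 0.0768 = 0.0182C*, so C* = 4.65/0.0182 = 256.

B* ≈ 563, H* ≈ 12.3, C* ≈ 256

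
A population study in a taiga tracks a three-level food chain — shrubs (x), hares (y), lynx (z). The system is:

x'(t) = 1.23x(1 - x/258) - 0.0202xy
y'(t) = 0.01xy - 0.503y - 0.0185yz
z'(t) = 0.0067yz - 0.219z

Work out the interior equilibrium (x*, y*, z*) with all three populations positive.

x* ≈ 120, y* ≈ 32.7, z* ≈ 37.4

From dz/dt = 0: 0.0067y* = 0.219, so y* = 32.7.
From dx/dt = 0: 1.23(1 - x*/258) = 0.0202·32.7, giving x* = 258·(1 - 0.537) = 120.
From dy/dt = 0: 0.01·120 - 0.503 = 0.0185z*, so z* = 0.692/0.0185 = 37.4.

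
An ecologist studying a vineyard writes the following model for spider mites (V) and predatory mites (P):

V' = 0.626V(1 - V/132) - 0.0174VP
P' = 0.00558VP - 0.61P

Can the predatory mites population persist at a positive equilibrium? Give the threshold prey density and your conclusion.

Threshold V = 109; K > 109, so yes, the predator persists.

The predator equation gives dP/dt > 0 only when V > 0.61/0.00558 = 109.
Without the predator, V → K = 132. Since 132 > 109, the predator can invade and persist.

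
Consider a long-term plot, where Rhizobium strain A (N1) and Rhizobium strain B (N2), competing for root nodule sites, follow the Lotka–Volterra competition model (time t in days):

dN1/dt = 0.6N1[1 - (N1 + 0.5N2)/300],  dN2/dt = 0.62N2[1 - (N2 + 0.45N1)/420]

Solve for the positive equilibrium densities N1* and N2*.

N1* ≈ 116, N2* ≈ 368

Setting both brackets to zero gives the nullclines N1 + 0.5N2 = 300 and 0.45N1 + N2 = 420.
Substituting N2 = 420 - 0.45N1 into the first: N1(1 - 0.5·0.45) = 300 - 0.5·420.
So N1* = 90/0.775 = 116, and then N2* = 420 - 0.45·116 = 368.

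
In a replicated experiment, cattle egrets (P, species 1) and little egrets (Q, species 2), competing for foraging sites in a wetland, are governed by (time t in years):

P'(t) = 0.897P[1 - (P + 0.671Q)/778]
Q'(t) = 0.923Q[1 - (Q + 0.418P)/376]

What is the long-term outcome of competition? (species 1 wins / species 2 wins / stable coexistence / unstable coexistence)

Compare the nullcline intercepts: K1/α12 = 778/0.671 = 1160 > K2 = 376; K2/α21 = 376/0.418 = 900 > K1 = 778.
Since both inequalities hold, each species can invade when rare, so the interior equilibrium is stable.

stable coexistence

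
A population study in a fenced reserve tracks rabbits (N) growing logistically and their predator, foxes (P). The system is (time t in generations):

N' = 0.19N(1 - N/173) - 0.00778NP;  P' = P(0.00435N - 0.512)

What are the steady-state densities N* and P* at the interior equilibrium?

N* ≈ 118, P* ≈ 7.81

From dP/dt = 0 with P > 0: 0.00435N* = 0.512, so N* = 118.
Substitute into dN/dt = 0: 0.19(1 - 118/173) = 0.00778P*.
The bracket is 0.32, giving P* = 0.0607/0.00778 = 7.81.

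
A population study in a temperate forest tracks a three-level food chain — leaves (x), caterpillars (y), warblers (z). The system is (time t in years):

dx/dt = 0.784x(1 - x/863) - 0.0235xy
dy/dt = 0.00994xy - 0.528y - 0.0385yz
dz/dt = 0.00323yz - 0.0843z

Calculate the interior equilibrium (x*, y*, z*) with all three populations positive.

From dz/dt = 0: 0.00323y* = 0.0843, so y* = 26.1.
From dx/dt = 0: 0.784(1 - x*/863) = 0.0235·26.1, giving x* = 863·(1 - 0.782) = 188.
From dy/dt = 0: 0.00994·188 - 0.528 = 0.0385z*, so z* = 1.34/0.0385 = 34.8.

x* ≈ 188, y* ≈ 26.1, z* ≈ 34.8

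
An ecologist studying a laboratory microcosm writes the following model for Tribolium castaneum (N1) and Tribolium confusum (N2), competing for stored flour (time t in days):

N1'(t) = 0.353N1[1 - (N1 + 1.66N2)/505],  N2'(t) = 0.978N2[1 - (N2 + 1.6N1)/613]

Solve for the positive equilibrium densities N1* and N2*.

Setting both brackets to zero gives the nullclines N1 + 1.66N2 = 505 and 1.6N1 + N2 = 613.
Substituting N2 = 613 - 1.6N1 into the first: N1(1 - 1.66·1.6) = 505 - 1.66·613.
So N1* = -513/-1.66 = 310, and then N2* = 613 - 1.6·310 = 118.

N1* ≈ 310, N2* ≈ 118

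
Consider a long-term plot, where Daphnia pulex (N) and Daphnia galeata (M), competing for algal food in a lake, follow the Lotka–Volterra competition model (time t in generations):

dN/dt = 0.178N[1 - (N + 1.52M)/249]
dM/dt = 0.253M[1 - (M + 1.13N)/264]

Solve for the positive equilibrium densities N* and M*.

N* ≈ 212, M* ≈ 24.2

Setting both brackets to zero gives the nullclines N + 1.52M = 249 and 1.13N + M = 264.
Substituting M = 264 - 1.13N into the first: N(1 - 1.52·1.13) = 249 - 1.52·264.
So N* = -152/-0.718 = 212, and then M* = 264 - 1.13·212 = 24.2.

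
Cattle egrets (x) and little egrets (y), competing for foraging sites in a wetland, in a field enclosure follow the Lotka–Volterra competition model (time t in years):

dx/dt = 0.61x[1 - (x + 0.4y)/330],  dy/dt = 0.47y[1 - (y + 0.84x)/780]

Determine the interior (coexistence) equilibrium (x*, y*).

x* ≈ 27.1, y* ≈ 757

Setting both brackets to zero gives the nullclines x + 0.4y = 330 and 0.84x + y = 780.
Substituting y = 780 - 0.84x into the first: x(1 - 0.4·0.84) = 330 - 0.4·780.
So x* = 18/0.664 = 27.1, and then y* = 780 - 0.84·27.1 = 757.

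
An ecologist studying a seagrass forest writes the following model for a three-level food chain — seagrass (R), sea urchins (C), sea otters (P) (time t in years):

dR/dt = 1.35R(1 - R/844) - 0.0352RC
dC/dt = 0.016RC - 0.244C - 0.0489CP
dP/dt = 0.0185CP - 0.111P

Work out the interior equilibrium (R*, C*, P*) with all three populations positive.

R* ≈ 712, C* ≈ 6, P* ≈ 228

From dP/dt = 0: 0.0185C* = 0.111, so C* = 6.
From dR/dt = 0: 1.35(1 - R*/844) = 0.0352·6, giving R* = 844·(1 - 0.156) = 712.
From dC/dt = 0: 0.016·712 - 0.244 = 0.0489P*, so P* = 11.1/0.0489 = 228.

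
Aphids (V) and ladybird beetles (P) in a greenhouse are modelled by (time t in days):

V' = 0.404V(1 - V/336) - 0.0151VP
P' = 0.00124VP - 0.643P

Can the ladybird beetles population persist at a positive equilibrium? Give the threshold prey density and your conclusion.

Threshold V = 519; K < 519, so no, the predator goes extinct.

The predator equation gives dP/dt > 0 only when V > 0.643/0.00124 = 519.
Without the predator, V → K = 336. Since 336 < 519, the predator cannot invade.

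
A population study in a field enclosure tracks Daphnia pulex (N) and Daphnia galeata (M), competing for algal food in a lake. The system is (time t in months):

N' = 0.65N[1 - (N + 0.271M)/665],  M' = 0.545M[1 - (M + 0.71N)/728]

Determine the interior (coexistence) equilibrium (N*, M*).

Setting both brackets to zero gives the nullclines N + 0.271M = 665 and 0.71N + M = 728.
Substituting M = 728 - 0.71N into the first: N(1 - 0.271·0.71) = 665 - 0.271·728.
So N* = 468/0.808 = 579, and then M* = 728 - 0.71·579 = 317.

N* ≈ 579, M* ≈ 317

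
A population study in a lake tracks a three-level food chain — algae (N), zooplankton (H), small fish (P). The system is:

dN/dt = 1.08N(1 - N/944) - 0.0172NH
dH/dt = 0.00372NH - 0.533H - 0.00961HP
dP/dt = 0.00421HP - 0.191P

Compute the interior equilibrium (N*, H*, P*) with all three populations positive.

From dP/dt = 0: 0.00421H* = 0.191, so H* = 45.4.
From dN/dt = 0: 1.08(1 - N*/944) = 0.0172·45.4, giving N* = 944·(1 - 0.723) = 262.
From dH/dt = 0: 0.00372·262 - 0.533 = 0.00961P*, so P* = 0.441/0.00961 = 45.9.

N* ≈ 262, H* ≈ 45.4, P* ≈ 45.9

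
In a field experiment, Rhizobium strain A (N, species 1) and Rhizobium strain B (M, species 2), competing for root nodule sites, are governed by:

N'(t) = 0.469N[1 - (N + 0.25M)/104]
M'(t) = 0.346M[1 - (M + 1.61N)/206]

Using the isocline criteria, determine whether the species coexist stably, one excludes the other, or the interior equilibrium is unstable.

Compare the nullcline intercepts: K1/α12 = 104/0.25 = 416 > K2 = 206; K2/α21 = 206/1.61 = 128 > K1 = 104.
Since both inequalities hold, each species can invade when rare, so the interior equilibrium is stable.

stable coexistence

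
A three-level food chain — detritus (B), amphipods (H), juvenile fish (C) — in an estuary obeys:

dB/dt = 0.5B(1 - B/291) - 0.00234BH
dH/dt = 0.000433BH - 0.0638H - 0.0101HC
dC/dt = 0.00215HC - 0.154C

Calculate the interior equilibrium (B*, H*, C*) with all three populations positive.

From dC/dt = 0: 0.00215H* = 0.154, so H* = 71.6.
From dB/dt = 0: 0.5(1 - B*/291) = 0.00234·71.6, giving B* = 291·(1 - 0.335) = 193.
From dH/dt = 0: 0.000433·193 - 0.0638 = 0.0101C*, so C* = 0.02/0.0101 = 1.98.

B* ≈ 193, H* ≈ 71.6, C* ≈ 1.98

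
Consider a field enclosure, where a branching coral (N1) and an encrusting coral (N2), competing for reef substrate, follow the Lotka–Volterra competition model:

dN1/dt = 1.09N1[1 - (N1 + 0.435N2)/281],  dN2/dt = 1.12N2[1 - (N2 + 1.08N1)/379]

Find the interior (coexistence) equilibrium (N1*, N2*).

Setting both brackets to zero gives the nullclines N1 + 0.435N2 = 281 and 1.08N1 + N2 = 379.
Substituting N2 = 379 - 1.08N1 into the first: N1(1 - 0.435·1.08) = 281 - 0.435·379.
So N1* = 116/0.53 = 219, and then N2* = 379 - 1.08·219 = 142.

N1* ≈ 219, N2* ≈ 142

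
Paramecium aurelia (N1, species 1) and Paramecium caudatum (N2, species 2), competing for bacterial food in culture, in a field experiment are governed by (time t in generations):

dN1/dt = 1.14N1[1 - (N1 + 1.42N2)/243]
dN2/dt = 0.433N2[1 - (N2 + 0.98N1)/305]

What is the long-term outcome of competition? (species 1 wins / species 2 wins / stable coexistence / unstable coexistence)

species 2 excludes species 1

Compare the nullcline intercepts: K1/α12 = 243/1.42 = 171 < K2 = 305; K2/α21 = 305/0.98 = 311 > K1 = 243.
Since the inequalities point opposite ways, species 2 can invade but species 1 cannot.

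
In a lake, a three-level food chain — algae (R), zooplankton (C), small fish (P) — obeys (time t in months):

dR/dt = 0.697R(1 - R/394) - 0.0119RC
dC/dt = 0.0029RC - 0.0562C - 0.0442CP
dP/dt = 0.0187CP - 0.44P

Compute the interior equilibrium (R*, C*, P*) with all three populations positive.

From dP/dt = 0: 0.0187C* = 0.44, so C* = 23.5.
From dR/dt = 0: 0.697(1 - R*/394) = 0.0119·23.5, giving R* = 394·(1 - 0.402) = 236.
From dC/dt = 0: 0.0029·236 - 0.0562 = 0.0442P*, so P* = 0.627/0.0442 = 14.2.

R* ≈ 236, C* ≈ 23.5, P* ≈ 14.2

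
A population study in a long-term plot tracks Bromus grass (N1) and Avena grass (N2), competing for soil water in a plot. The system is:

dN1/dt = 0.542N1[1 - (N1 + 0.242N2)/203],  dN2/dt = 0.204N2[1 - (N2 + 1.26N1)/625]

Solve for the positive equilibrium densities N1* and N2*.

N1* ≈ 74.5, N2* ≈ 531

Setting both brackets to zero gives the nullclines N1 + 0.242N2 = 203 and 1.26N1 + N2 = 625.
Substituting N2 = 625 - 1.26N1 into the first: N1(1 - 0.242·1.26) = 203 - 0.242·625.
So N1* = 51.8/0.695 = 74.5, and then N2* = 625 - 1.26·74.5 = 531.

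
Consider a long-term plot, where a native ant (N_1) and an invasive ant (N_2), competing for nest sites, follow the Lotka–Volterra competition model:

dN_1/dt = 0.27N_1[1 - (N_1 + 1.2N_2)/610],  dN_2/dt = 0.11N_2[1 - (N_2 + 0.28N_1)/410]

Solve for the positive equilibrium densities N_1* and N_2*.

Setting both brackets to zero gives the nullclines N_1 + 1.2N_2 = 610 and 0.28N_1 + N_2 = 410.
Substituting N_2 = 410 - 0.28N_1 into the first: N_1(1 - 1.2·0.28) = 610 - 1.2·410.
So N_1* = 118/0.664 = 178, and then N_2* = 410 - 0.28·178 = 360.

N_1* ≈ 178, N_2* ≈ 360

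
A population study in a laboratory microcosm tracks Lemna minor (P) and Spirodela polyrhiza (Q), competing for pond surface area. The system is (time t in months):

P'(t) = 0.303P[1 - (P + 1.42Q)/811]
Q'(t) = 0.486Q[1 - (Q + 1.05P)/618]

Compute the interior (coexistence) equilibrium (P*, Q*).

P* ≈ 136, Q* ≈ 476

Setting both brackets to zero gives the nullclines P + 1.42Q = 811 and 1.05P + Q = 618.
Substituting Q = 618 - 1.05P into the first: P(1 - 1.42·1.05) = 811 - 1.42·618.
So P* = -66.6/-0.491 = 136, and then Q* = 618 - 1.05·136 = 476.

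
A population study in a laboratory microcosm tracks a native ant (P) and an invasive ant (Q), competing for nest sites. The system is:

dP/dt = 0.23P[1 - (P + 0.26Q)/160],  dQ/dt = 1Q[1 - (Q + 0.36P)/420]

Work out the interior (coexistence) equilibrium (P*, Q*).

Setting both brackets to zero gives the nullclines P + 0.26Q = 160 and 0.36P + Q = 420.
Substituting Q = 420 - 0.36P into the first: P(1 - 0.26·0.36) = 160 - 0.26·420.
So P* = 50.8/0.906 = 56, and then Q* = 420 - 0.36·56 = 400.

P* ≈ 56, Q* ≈ 400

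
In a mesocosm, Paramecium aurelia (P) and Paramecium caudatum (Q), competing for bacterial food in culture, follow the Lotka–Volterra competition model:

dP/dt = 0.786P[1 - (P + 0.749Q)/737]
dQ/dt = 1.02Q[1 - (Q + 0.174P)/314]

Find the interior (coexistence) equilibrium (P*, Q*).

Setting both brackets to zero gives the nullclines P + 0.749Q = 737 and 0.174P + Q = 314.
Substituting Q = 314 - 0.174P into the first: P(1 - 0.749·0.174) = 737 - 0.749·314.
So P* = 502/0.87 = 577, and then Q* = 314 - 0.174·577 = 214.

P* ≈ 577, Q* ≈ 214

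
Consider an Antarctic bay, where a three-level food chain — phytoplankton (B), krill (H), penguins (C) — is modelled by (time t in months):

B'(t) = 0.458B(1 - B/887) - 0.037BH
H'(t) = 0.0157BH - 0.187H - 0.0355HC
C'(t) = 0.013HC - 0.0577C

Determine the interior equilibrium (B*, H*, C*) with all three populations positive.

B* ≈ 569, H* ≈ 4.44, C* ≈ 246

From dC/dt = 0: 0.013H* = 0.0577, so H* = 4.44.
From dB/dt = 0: 0.458(1 - B*/887) = 0.037·4.44, giving B* = 887·(1 - 0.359) = 569.
From dH/dt = 0: 0.0157·569 - 0.187 = 0.0355C*, so C* = 8.75/0.0355 = 246.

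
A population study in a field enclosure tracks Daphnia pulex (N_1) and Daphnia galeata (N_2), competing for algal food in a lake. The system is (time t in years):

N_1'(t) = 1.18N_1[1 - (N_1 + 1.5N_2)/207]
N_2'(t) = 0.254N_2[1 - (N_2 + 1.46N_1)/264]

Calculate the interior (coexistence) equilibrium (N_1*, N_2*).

Setting both brackets to zero gives the nullclines N_1 + 1.5N_2 = 207 and 1.46N_1 + N_2 = 264.
Substituting N_2 = 264 - 1.46N_1 into the first: N_1(1 - 1.5·1.46) = 207 - 1.5·264.
So N_1* = -189/-1.19 = 159, and then N_2* = 264 - 1.46·159 = 32.1.

N_1* ≈ 159, N_2* ≈ 32.1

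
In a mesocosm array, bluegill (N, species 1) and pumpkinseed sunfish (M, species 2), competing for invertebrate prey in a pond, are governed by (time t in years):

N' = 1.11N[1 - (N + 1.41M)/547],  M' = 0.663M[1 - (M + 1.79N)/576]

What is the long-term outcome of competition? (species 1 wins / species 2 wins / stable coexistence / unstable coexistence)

unstable coexistence (outcome depends on initial conditions)

Compare the nullcline intercepts: K1/α12 = 547/1.41 = 388 < K2 = 576; K2/α21 = 576/1.79 = 322 < K1 = 547.
Since both are reversed, neither can invade when rare; the interior point is a saddle.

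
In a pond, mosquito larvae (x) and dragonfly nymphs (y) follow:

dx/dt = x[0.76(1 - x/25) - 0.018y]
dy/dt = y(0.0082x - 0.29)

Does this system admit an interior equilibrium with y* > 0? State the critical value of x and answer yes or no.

Threshold x = 35.4; K < 35.4, so no, the predator goes extinct.

The predator equation gives dy/dt > 0 only when x > 0.29/0.0082 = 35.4.
Without the predator, x → K = 25. Since 25 < 35.4, the predator cannot invade.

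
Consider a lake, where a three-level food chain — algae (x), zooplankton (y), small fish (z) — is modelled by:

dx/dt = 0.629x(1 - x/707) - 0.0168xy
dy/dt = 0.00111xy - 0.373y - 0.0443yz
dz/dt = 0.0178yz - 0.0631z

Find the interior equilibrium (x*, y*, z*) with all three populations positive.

x* ≈ 640, y* ≈ 3.54, z* ≈ 7.62

From dz/dt = 0: 0.0178y* = 0.0631, so y* = 3.54.
From dx/dt = 0: 0.629(1 - x*/707) = 0.0168·3.54, giving x* = 707·(1 - 0.0947) = 640.
From dy/dt = 0: 0.00111·640 - 0.373 = 0.0443z*, so z* = 0.337/0.0443 = 7.62.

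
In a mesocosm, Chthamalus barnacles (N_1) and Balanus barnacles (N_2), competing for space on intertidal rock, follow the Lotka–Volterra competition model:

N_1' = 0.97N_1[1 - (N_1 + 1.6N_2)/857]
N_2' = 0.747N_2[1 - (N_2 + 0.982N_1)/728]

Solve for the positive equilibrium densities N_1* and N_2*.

Setting both brackets to zero gives the nullclines N_1 + 1.6N_2 = 857 and 0.982N_1 + N_2 = 728.
Substituting N_2 = 728 - 0.982N_1 into the first: N_1(1 - 1.6·0.982) = 857 - 1.6·728.
So N_1* = -308/-0.571 = 539, and then N_2* = 728 - 0.982·539 = 199.

N_1* ≈ 539, N_2* ≈ 199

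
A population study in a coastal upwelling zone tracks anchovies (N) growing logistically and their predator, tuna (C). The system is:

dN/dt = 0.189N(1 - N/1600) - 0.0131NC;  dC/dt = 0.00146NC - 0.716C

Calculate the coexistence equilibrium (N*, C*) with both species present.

N* ≈ 490, C* ≈ 10

From dC/dt = 0 with C > 0: 0.00146N* = 0.716, so N* = 490.
Substitute into dN/dt = 0: 0.189(1 - 490/1600) = 0.0131C*.
The bracket is 0.693, giving C* = 0.131/0.0131 = 10.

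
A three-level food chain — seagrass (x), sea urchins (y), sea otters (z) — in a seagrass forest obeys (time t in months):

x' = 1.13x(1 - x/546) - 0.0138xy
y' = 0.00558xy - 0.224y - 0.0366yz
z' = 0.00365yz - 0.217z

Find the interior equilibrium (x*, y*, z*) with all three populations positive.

From dz/dt = 0: 0.00365y* = 0.217, so y* = 59.5.
From dx/dt = 0: 1.13(1 - x*/546) = 0.0138·59.5, giving x* = 546·(1 - 0.726) = 150.
From dy/dt = 0: 0.00558·150 - 0.224 = 0.0366z*, so z* = 0.611/0.0366 = 16.7.

x* ≈ 150, y* ≈ 59.5, z* ≈ 16.7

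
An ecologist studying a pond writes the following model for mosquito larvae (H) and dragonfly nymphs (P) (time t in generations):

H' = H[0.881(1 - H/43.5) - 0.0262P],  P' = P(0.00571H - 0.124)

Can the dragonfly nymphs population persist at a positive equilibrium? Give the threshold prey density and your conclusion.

Threshold H = 21.7; K > 21.7, so yes, the predator persists.

The predator equation gives dP/dt > 0 only when H > 0.124/0.00571 = 21.7.
Without the predator, H → K = 43.5. Since 43.5 > 21.7, the predator can invade and persist.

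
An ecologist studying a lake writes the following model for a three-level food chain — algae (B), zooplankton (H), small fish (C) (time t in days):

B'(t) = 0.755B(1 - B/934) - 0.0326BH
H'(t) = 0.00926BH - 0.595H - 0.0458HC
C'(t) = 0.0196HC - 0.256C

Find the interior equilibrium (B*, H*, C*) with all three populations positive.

From dC/dt = 0: 0.0196H* = 0.256, so H* = 13.1.
From dB/dt = 0: 0.755(1 - B*/934) = 0.0326·13.1, giving B* = 934·(1 - 0.564) = 407.
From dH/dt = 0: 0.00926·407 - 0.595 = 0.0458C*, so C* = 3.18/0.0458 = 69.3.

B* ≈ 407, H* ≈ 13.1, C* ≈ 69.3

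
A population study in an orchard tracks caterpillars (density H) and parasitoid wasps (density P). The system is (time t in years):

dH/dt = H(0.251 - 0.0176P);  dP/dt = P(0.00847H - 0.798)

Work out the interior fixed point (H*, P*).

Set dP/dt = 0 with P > 0: 0.00847H - 0.798 = 0, so H* = 0.798/0.00847 = 94.2.
Set dH/dt = 0 with H > 0: 0.251 - 0.0176P = 0, so P* = 0.251/0.0176 = 14.3.

H* ≈ 94.2, P* ≈ 14.3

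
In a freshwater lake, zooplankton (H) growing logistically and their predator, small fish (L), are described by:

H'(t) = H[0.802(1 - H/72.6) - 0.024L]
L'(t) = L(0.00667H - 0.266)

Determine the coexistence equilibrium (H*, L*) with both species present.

From dL/dt = 0 with L > 0: 0.00667H* = 0.266, so H* = 39.9.
Substitute into dH/dt = 0: 0.802(1 - 39.9/72.6) = 0.024L*.
The bracket is 0.451, giving L* = 0.361/0.024 = 15.1.

H* ≈ 39.9, L* ≈ 15.1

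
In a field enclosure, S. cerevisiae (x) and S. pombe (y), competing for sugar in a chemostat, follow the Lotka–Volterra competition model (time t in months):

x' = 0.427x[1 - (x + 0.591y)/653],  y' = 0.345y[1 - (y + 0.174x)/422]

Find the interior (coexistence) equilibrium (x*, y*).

x* ≈ 450, y* ≈ 344

Setting both brackets to zero gives the nullclines x + 0.591y = 653 and 0.174x + y = 422.
Substituting y = 422 - 0.174x into the first: x(1 - 0.591·0.174) = 653 - 0.591·422.
So x* = 404/0.897 = 450, and then y* = 422 - 0.174·450 = 344.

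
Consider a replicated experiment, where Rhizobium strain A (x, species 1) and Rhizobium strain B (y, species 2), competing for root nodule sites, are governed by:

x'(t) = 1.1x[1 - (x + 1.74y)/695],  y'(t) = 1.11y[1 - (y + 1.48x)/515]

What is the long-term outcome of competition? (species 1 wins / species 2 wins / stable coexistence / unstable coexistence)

unstable coexistence (outcome depends on initial conditions)

Compare the nullcline intercepts: K1/α12 = 695/1.74 = 399 < K2 = 515; K2/α21 = 515/1.48 = 348 < K1 = 695.
Since both are reversed, neither can invade when rare; the interior point is a saddle.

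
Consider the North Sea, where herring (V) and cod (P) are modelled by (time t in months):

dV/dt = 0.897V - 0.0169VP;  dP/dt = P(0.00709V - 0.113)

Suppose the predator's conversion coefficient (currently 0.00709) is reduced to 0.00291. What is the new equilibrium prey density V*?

At the interior fixed point, setting dP/dt = 0 with P > 0 fixes V* = (predator death rate)/(VP coefficient) — independent of the other coefficients.
With the change, V* = 0.113/0.00291 = 38.8; it rises from 15.9.

V* ≈ 38.8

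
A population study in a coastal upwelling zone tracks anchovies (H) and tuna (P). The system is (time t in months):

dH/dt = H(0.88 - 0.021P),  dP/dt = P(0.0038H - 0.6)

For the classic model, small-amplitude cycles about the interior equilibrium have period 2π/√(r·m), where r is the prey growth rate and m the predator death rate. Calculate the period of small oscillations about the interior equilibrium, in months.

T ≈ 8.65 months

Here r = 0.88 and m = 0.6, so r·m = 0.528.
ω = √0.528 = 0.727 per month, hence T = 2π/ω ≈ 8.65 months.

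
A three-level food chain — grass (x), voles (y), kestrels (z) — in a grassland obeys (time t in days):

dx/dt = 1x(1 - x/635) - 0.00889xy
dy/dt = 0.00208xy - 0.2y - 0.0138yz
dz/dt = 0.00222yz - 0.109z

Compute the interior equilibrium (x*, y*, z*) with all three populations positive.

x* ≈ 358, y* ≈ 49.1, z* ≈ 39.4

From dz/dt = 0: 0.00222y* = 0.109, so y* = 49.1.
From dx/dt = 0: 1(1 - x*/635) = 0.00889·49.1, giving x* = 635·(1 - 0.436) = 358.
From dy/dt = 0: 0.00208·358 - 0.2 = 0.0138z*, so z* = 0.544/0.0138 = 39.4.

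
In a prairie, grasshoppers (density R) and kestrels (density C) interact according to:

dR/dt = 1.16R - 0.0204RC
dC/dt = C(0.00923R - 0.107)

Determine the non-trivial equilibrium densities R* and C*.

Set dC/dt = 0 with C > 0: 0.00923R - 0.107 = 0, so R* = 0.107/0.00923 = 11.6.
Set dR/dt = 0 with R > 0: 1.16 - 0.0204C = 0, so C* = 1.16/0.0204 = 56.9.

R* ≈ 11.6, C* ≈ 56.9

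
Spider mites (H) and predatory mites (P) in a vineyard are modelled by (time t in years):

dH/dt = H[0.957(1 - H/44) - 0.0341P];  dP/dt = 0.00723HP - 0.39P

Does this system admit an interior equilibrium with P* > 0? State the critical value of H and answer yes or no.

Threshold H = 53.9; K < 53.9, so no, the predator goes extinct.

The predator equation gives dP/dt > 0 only when H > 0.39/0.00723 = 53.9.
Without the predator, H → K = 44. Since 44 < 53.9, the predator cannot invade.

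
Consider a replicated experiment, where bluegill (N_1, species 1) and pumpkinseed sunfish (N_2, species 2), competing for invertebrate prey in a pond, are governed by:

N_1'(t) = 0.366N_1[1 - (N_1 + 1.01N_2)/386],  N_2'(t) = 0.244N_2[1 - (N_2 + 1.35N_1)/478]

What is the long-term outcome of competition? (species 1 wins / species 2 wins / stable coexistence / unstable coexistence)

unstable coexistence (outcome depends on initial conditions)

Compare the nullcline intercepts: K1/α12 = 386/1.01 = 382 < K2 = 478; K2/α21 = 478/1.35 = 354 < K1 = 386.
Since both are reversed, neither can invade when rare; the interior point is a saddle.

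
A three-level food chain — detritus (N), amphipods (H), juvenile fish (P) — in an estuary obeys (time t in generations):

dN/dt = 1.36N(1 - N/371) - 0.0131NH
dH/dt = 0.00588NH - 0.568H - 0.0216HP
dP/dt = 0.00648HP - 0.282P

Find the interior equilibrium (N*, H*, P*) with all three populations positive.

From dP/dt = 0: 0.00648H* = 0.282, so H* = 43.5.
From dN/dt = 0: 1.36(1 - N*/371) = 0.0131·43.5, giving N* = 371·(1 - 0.419) = 215.
From dH/dt = 0: 0.00588·215 - 0.568 = 0.0216P*, so P* = 0.699/0.0216 = 32.4.

N* ≈ 215, H* ≈ 43.5, P* ≈ 32.4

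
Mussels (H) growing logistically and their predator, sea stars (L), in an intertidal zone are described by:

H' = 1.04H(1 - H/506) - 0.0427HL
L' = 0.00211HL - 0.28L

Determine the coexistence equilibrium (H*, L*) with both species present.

H* ≈ 133, L* ≈ 18

From dL/dt = 0 with L > 0: 0.00211H* = 0.28, so H* = 133.
Substitute into dH/dt = 0: 1.04(1 - 133/506) = 0.0427L*.
The bracket is 0.738, giving L* = 0.767/0.0427 = 18.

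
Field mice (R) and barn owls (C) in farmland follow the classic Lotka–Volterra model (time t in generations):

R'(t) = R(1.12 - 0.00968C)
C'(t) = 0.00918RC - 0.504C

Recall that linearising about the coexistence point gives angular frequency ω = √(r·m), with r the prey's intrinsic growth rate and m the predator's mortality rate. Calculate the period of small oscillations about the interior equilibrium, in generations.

T ≈ 8.36 generations

Here r = 1.12 and m = 0.504, so r·m = 0.564.
ω = √0.564 = 0.751 per generation, hence T = 2π/ω ≈ 8.36 generations.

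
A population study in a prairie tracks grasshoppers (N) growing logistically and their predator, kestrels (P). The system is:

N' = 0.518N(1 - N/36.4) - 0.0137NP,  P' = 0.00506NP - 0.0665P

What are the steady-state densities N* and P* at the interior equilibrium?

N* ≈ 13.1, P* ≈ 24.2

From dP/dt = 0 with P > 0: 0.00506N* = 0.0665, so N* = 13.1.
Substitute into dN/dt = 0: 0.518(1 - 13.1/36.4) = 0.0137P*.
The bracket is 0.639, giving P* = 0.331/0.0137 = 24.2.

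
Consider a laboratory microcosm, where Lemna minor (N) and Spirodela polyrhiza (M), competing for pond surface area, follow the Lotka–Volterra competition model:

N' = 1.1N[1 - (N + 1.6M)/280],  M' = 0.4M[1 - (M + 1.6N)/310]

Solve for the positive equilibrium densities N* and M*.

Setting both brackets to zero gives the nullclines N + 1.6M = 280 and 1.6N + M = 310.
Substituting M = 310 - 1.6N into the first: N(1 - 1.6·1.6) = 280 - 1.6·310.
So N* = -216/-1.56 = 138, and then M* = 310 - 1.6·138 = 88.5.

N* ≈ 138, M* ≈ 88.5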